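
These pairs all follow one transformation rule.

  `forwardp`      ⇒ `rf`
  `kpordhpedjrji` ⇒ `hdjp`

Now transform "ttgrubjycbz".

bct

In each case the input is transformed by: move the first 3 characters to the end (rotate left by 3), then keep one character in every 3, starting at position 3 (positions 3rd, 6th, 9th, ...).
For "ttgrubjycbz", step one produces "rubjycbzttg"; step two turns that into "bct".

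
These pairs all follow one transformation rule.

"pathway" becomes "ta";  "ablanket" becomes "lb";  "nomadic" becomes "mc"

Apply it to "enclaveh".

le

The pattern: sort the characters into reverse alphabetical order, then keep one character in every 3, starting at position 3 (positions 3rd, 6th, 9th, ...).
Starting from "enclaveh": after the first operation, "vnlheeca"; after the second, "le".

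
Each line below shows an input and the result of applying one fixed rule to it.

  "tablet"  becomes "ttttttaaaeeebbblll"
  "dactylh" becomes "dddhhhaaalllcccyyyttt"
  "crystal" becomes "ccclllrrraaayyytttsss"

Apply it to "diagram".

The transformation: take characters alternately from the front and the back (1st, last, 2nd, 2nd-last, ...), then repeat every character 3 times.
For "diagram", step one produces "dmiaarg"; step two turns that into "dddmmmiiiaaaaaarrrggg".

dddmmmiiiaaaaaarrrggg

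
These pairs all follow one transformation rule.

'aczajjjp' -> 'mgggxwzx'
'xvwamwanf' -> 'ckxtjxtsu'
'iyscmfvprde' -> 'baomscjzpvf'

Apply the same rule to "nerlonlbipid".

The rule is to reverse the string, then shift every letter 3 places backward in the alphabet (wrapping around).
Working it through for "nerlonlbipid": intermediate "dipiblnolren", final "afmfyikliobk".

afmfyikliobk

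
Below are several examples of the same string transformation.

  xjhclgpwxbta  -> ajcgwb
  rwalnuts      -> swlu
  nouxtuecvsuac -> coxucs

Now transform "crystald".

drsa

What's happening: move the last 2 characters to the front (rotate right by 2), then keep every other character starting from the second (positions 2nd, 4th, 6th, ...).
On "crystald": the first step gives "ldcrysta", and the second then gives "drsa".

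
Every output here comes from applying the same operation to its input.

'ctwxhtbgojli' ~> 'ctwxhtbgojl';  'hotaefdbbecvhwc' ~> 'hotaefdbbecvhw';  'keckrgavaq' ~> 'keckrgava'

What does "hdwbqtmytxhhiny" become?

hdwbqtmytxhhin

The rule is to delete the last character.
So "hdwbqtmytxhhiny" becomes "hdwbqtmytxhhin".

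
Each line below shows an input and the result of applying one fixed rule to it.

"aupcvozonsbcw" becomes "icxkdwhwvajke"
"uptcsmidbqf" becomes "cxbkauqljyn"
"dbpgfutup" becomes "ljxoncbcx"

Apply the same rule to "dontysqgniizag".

What's happening: shift every letter 8 places forward in the alphabet (wrapping around).
"dontysqgniizag" → "lwvbgayovqqhio".

lwvbgayovqqhio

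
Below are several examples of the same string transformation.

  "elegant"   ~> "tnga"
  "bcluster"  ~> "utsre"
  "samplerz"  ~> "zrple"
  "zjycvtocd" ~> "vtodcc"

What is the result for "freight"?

The transformation: delete the first 3 characters, then sort the characters into reverse alphabetical order.
Applying both steps to "freight": "ight", then "tihg".
(Check on "zjycvtocd": → "cvtocd" → "vtodcc" ✓)

tihg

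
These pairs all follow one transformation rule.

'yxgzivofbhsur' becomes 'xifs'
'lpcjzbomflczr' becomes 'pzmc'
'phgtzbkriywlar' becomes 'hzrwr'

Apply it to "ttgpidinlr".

The transformation: keep one character in every 3, starting at position 2 (positions 2nd, 5th, 8th, ...).
Applying that to "ttgpidinlr" gives "tin".

tin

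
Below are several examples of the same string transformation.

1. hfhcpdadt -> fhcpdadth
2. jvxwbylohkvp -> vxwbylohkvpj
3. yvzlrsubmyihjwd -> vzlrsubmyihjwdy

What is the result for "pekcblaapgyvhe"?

What's happening: move the first character to the end.
So "pekcblaapgyvhe" becomes "ekcblaapgyvhep".

ekcblaapgyvhep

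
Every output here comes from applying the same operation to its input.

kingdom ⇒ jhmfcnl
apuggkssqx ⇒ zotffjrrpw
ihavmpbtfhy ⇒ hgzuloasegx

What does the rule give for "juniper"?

The rule is to shift every letter 1 place backward in the alphabet (wrapping around).
Applying that to "juniper" gives "itmhodq".

itmhodq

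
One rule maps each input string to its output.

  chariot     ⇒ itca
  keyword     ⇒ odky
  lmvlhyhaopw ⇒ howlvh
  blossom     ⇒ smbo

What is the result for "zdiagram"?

gazi

The rule is to keep every other character starting from the first (positions 1st, 3rd, 5th, ...), then swap the front and back halves of the string.
For "zdiagram", step one produces "ziga"; step two turns that into "gazi".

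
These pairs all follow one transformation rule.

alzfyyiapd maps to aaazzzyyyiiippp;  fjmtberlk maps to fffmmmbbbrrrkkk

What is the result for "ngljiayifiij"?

nnnllliiiyyyfffiii

The pattern: keep every other character starting from the first (positions 1st, 3rd, 5th, ...), then repeat every character 3 times.
Applying that to "ngljiayifiij" gives "nnnllliiiyyyfffiii".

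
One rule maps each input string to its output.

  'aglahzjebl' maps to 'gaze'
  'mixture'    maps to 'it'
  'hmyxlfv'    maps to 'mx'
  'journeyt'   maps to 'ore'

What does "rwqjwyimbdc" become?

wjym

What's happening: keep every other character starting from the second (positions 2nd, 4th, 6th, ...), then delete the last character.
Starting from "rwqjwyimbdc": after the first operation, "wjymd"; after the second, "wjym".
(Check on "aglahzjebl": → "gazel" → "gaze" ✓)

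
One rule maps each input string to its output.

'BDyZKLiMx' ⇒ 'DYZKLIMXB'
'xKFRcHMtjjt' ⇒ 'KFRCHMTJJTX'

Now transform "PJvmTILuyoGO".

JVMTILUYOGOP

Each output is the input with this applied: move the first character to the end, then convert every letter to uppercase.
Starting from "PJvmTILuyoGO": after the first operation, "JvmTILuyoGOP"; after the second, "JVMTILUYOGOP".
(Check on "BDyZKLiMx": → "DyZKLiMxB" → "DYZKLIMXB" ✓)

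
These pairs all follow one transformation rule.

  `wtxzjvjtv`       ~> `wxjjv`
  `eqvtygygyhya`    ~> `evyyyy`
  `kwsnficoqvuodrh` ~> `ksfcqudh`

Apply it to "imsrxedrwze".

isxdwe

The rule is to keep every other character starting from the first (positions 1st, 3rd, 5th, ...).
Applying that to "imsrxedrwze" gives "isxdwe".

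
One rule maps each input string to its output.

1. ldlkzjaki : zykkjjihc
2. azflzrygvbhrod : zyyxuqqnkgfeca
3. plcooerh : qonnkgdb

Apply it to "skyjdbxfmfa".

The rule is to shift every letter 1 place backward in the alphabet (wrapping around), then sort the characters into reverse alphabetical order.
Applying both steps to "skyjdbxfmfa": "rjxicawelez", then "zxwrljieeca".

zxwrljieeca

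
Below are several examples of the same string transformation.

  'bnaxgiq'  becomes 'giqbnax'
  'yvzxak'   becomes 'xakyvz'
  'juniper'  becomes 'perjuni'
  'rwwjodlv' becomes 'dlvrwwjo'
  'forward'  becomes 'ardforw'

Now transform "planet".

netpla

Rule — move the last 3 characters to the front (rotate right by 3).
So "planet" becomes "netpla".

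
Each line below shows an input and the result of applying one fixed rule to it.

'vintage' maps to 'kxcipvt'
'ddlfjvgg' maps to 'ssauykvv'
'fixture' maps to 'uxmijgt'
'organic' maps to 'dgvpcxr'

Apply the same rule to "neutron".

ctjigdc

Looking at the pairs, the operation is to shift every letter 11 places backward in the alphabet (wrapping around).
So "neutron" becomes "ctjigdc".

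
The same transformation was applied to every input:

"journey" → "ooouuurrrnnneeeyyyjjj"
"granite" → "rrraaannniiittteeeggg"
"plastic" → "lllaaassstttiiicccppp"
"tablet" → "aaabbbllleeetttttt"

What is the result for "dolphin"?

ooolllppphhhiiinnnddd

In each case the input is transformed by: move the first character to the end, then repeat every character 3 times.
"dolphin" → "ooolllppphhhiiinnnddd".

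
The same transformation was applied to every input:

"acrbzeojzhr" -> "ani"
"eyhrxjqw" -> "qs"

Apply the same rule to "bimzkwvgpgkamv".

vfyj

The transformation: shift every letter 9 places forward in the alphabet (wrapping around), then keep one character in every 3, starting at position 3 (positions 3rd, 6th, 9th, ...).
On "bimzkwvgpgkamv" that produces "vfyj".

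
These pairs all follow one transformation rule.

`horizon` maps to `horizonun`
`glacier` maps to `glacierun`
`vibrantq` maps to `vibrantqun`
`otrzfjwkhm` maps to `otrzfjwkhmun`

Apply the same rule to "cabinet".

cabinetun

The transformation: append "un".
For "cabinet" the result is "cabinetun".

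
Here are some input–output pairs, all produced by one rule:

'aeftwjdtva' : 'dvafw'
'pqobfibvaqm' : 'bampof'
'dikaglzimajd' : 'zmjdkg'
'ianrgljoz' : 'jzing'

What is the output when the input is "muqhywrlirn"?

rinmqy

The rule is to keep every other character starting from the first (positions 1st, 3rd, 5th, ...), then move the first 3 characters to the end (rotate left by 3).
Working it through for "muqhywrlirn": intermediate "mqyrin", final "rinmqy".
(Check on "pqobfibvaqm": → "pofbam" → "bampof" ✓)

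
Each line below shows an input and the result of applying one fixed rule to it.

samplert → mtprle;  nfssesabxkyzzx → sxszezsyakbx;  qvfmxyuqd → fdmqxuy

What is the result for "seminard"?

mdirna

Each output is the input with this applied: delete the first 2 characters, then take characters alternately from the front and the back (1st, last, 2nd, 2nd-last, ...).
Doing the same to "seminard": "mdirna".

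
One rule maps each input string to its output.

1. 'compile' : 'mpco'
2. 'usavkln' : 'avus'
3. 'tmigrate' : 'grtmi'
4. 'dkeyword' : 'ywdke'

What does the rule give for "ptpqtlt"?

pqpt

What's happening: delete the last 3 characters, then move the last 2 characters to the front (rotate right by 2).
Starting from "ptpqtlt": after the first operation, "ptpq"; after the second, "pqpt".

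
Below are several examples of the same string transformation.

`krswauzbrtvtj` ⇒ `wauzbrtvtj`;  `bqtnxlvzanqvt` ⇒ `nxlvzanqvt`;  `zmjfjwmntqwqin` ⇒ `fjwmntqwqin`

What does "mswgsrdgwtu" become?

gsrdgwtu

What's happening: delete the first 3 characters.
So "mswgsrdgwtu" becomes "gsrdgwtu".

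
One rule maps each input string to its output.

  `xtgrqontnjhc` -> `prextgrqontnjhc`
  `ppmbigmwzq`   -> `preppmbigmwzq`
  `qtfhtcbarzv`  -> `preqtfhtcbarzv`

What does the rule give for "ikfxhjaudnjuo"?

In each case the input is transformed by: prepend "pre".
For "ikfxhjaudnjuo" the result is "preikfxhjaudnjuo".

preikfxhjaudnjuo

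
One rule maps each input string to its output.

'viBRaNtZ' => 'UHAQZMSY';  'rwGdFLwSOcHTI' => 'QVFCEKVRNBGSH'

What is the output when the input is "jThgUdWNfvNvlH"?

The pattern: shift every letter 1 place backward in the alphabet (wrapping around), then convert every letter to uppercase.
Working it through for "jThgUdWNfvNvlH": intermediate "iSgfTcVMeuMukG", final "ISGFTCVMEUMUKG".

ISGFTCVMEUMUKG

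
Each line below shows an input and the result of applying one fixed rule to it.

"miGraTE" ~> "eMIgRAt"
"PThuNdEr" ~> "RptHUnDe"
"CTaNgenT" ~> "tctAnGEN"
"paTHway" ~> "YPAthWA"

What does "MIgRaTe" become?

In each case the input is transformed by: flip the case of every letter, then move the last character to the front.
For "MIgRaTe", step one produces "miGrAtE"; step two turns that into "EmiGrAt".

EmiGrAt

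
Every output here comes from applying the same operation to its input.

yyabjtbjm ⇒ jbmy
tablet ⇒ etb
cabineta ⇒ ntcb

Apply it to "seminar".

The transformation: move the first 3 characters to the end (rotate left by 3), then keep every other character starting from the second (positions 2nd, 4th, 6th, ...).
For "seminar", step one produces "inarsem"; step two turns that into "nre".

nre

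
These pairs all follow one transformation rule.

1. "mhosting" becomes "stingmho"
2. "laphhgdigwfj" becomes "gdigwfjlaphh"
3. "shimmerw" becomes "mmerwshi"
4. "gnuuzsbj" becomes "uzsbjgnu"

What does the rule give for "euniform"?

Rule — move the last character to the front, then swap the front and back halves of the string.
Doing the same to "euniform": "iformeun".

iformeun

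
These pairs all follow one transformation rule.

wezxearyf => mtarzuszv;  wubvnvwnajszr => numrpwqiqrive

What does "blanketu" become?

zopwgvif

The rule is to move the last 3 characters to the front (rotate right by 3), then shift every letter 5 places backward in the alphabet (wrapping around).
Starting from "blanketu": after the first operation, "etublank"; after the second, "zopwgvif".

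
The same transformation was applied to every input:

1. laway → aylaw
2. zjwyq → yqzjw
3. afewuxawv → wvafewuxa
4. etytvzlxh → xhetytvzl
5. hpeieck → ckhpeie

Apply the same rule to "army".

myar

Looking at the pairs, the operation is to move the last 2 characters to the front (rotate right by 2).
Doing the same to "army": "myar".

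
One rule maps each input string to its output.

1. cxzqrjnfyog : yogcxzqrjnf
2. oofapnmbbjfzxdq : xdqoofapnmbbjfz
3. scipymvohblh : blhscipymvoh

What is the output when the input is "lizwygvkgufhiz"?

hizlizwygvkguf

Each output is the input with this applied: move the last 3 characters to the front (rotate right by 3).
"lizwygvkgufhiz" → "hizlizwygvkguf".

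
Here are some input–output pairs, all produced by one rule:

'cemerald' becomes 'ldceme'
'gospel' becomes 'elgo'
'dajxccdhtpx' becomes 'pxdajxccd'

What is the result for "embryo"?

The pattern: move the last 2 characters to the front (rotate right by 2), then delete the last 2 characters.
On "embryo": the first step gives "yoembr", and the second then gives "yoem".
(Check on "gospel": → "elgosp" → "elgo" ✓)

yoem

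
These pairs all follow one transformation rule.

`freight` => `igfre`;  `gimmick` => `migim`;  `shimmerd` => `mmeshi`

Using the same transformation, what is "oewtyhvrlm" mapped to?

Rule — delete the last 2 characters, then move the first 3 characters to the end (rotate left by 3).
Applying both steps to "oewtyhvrlm": "oewtyhvr", then "tyhvroew".
(Check on "freight": → "freig" → "igfre" ✓)

tyhvroew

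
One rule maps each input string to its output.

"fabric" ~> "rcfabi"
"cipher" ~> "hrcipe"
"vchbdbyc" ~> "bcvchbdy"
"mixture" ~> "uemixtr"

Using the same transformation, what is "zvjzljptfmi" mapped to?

Each output is the input with this applied: move the last 2 characters to the front (rotate right by 2), then swap the first and last characters.
Starting from "zvjzljptfmi": after the first operation, "mizvjzljptf"; after the second, "fizvjzljptm".

fizvjzljptm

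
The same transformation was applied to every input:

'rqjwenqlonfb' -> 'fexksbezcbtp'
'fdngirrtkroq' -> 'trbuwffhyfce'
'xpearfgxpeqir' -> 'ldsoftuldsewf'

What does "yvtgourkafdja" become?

What's happening: shift every letter 12 places backward in the alphabet (wrapping around).
Doing the same to "yvtgourkafdja": "mjhucifyotrxo".

mjhucifyotrxo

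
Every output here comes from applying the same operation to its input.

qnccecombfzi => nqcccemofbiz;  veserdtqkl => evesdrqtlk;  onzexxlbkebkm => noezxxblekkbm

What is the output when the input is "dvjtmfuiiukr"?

vdtjfmiuuirk

The rule is to swap each adjacent pair of characters (1↔2, 3↔4, ...).
For "dvjtmfuiiukr" the result is "vdtjfmiuuirk".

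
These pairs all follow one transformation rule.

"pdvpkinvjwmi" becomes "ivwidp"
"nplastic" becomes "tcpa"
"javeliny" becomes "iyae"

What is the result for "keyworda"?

The rule is to keep every other character starting from the second (positions 2nd, 4th, 6th, ...), then move the first 2 characters to the end (rotate left by 2).
Doing the same to "keyworda": "raew".

raew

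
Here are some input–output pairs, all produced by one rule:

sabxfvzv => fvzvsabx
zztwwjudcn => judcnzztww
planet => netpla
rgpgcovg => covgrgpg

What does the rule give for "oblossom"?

ssomoblo

Looking at the pairs, the operation is to swap the front and back halves of the string.
On "oblossom" that produces "ssomoblo".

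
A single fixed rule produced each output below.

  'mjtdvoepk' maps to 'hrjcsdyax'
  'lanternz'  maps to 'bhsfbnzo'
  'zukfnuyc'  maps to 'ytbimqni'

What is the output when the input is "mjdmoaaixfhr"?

racoowltvfax

In each case the input is transformed by: move the first 2 characters to the end (rotate left by 2), then shift every letter 12 places backward in the alphabet (wrapping around).
Starting from "mjdmoaaixfhr": after the first operation, "dmoaaixfhrmj"; after the second, "racoowltvfax".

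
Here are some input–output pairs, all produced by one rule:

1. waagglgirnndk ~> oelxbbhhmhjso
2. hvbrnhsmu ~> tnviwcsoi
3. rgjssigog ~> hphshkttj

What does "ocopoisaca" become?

bdbpdpqpjt

The pattern: shift every letter 1 place forward in the alphabet (wrapping around), then move the last 3 characters to the front (rotate right by 3).
On "ocopoisaca": the first step gives "pdpqpjtbdb", and the second then gives "bdbpdpqpjt".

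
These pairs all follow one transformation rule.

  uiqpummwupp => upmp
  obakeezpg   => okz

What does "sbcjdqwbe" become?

sjw

What's happening: keep one character in every 3, starting at position 1 (positions 1st, 4th, 7th, ...).
So "sbcjdqwbe" becomes "sjw".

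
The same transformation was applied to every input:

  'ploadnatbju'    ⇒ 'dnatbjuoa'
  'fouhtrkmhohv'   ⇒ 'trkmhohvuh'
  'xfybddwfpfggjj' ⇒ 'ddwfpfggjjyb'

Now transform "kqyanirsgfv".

Looking at the pairs, the operation is to delete the first 2 characters, then move the first 2 characters to the end (rotate left by 2).
"kqyanirsgfv" → "yanirsgfv" → "nirsgfvya".

nirsgfvya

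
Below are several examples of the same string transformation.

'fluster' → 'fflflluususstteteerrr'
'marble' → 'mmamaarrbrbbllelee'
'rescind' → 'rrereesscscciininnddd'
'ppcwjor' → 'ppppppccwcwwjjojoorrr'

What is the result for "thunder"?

The transformation: repeat every character 3 times, then swap each adjacent pair of characters (1↔2, 3↔4, ...).
Starting from "thunder": after the first operation, "ttthhhuuunnndddeeerrr"; after the second, "tththhuununnddedeerrr".
(Check on "rescind": → "rrreeesssccciiinnnddd" → "rrereesscscciininnddd" ✓)

tththhuununnddedeerrr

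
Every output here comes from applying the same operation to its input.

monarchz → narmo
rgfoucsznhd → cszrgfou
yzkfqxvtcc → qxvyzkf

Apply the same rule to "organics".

ganor

Looking at the pairs, the operation is to delete the last 3 characters, then move the last 3 characters to the front (rotate right by 3).
"organics" → "ganor".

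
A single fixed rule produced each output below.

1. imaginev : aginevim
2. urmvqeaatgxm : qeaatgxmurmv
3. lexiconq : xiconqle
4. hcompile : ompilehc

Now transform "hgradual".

radualhg

In each case the input is transformed by: swap the front and back halves of the string, then move the last 2 characters to the front (rotate right by 2).
For "hgradual", step one produces "dualhgra"; step two turns that into "radualhg".
(Check on "lexiconq": → "conqlexi" → "xiconqle" ✓)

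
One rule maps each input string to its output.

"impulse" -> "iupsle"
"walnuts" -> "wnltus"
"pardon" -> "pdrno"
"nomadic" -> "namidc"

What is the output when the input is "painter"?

pnietr

In each case the input is transformed by: swap each adjacent pair of characters (1↔2, 3↔4, ...), then delete the first character.
"painter" → "apnietr" → "pnietr".
(Check on "walnuts": → "awnltus" → "wnltus" ✓)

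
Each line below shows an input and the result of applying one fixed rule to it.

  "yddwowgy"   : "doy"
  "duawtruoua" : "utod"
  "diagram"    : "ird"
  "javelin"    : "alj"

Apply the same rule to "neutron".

Each output is the input with this applied: move the first character to the end, then keep one character in every 3, starting at position 1 (positions 1st, 4th, 7th, ...).
Applying that to "neutron" gives "ern".
(Check on "diagram": → "iagramd" → "ird" ✓)

ern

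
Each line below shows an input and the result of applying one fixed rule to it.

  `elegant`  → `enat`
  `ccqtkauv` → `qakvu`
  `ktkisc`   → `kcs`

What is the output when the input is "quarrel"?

What's happening: swap each adjacent pair of characters (1↔2, 3↔4, ...), then delete the first 3 characters.
"quarrel" → "uqraerl" → "aerl".

aerl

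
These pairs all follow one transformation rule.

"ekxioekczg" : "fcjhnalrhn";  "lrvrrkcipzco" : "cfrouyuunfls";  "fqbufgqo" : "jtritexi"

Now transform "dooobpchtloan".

Rule — move the last 3 characters to the front (rotate right by 3), then shift every letter 3 places forward in the alphabet (wrapping around).
On "dooobpchtloan": the first step gives "oandooobpchtl", and the second then gives "rdqgrrresfkwo".
(Check on "fqbufgqo": → "gqofqbuf" → "jtritexi" ✓)

rdqgrrresfkwo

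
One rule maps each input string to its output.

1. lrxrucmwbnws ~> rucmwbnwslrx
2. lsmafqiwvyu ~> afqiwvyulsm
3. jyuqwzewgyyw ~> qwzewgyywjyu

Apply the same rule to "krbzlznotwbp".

zlznotwbpkrb

The rule is to move the first 3 characters to the end (rotate left by 3).
"krbzlznotwbp" → "zlznotwbpkrb".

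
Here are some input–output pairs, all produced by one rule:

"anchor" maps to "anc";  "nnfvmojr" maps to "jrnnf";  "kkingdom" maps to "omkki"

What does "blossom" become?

mblo

The rule is to move the first 3 characters to the end (rotate left by 3), then delete the first 3 characters.
For "blossom", step one produces "ssomblo"; step two turns that into "mblo".
(Check on "nnfvmojr": → "vmojrnnf" → "jrnnf" ✓)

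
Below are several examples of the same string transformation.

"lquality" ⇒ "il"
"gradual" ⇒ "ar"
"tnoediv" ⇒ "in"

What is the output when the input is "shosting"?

is

The transformation: move the first 3 characters to the end (rotate left by 3), then keep one character in every 3, starting at position 3 (positions 3rd, 6th, 9th, ...).
"shosting" → "stingsho" → "is".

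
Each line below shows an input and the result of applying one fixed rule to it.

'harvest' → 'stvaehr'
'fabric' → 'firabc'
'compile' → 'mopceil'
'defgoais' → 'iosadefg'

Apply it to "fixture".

Each output is the input with this applied: sort the characters into alphabetical order, then move the last 3 characters to the front (rotate right by 3).
For "fixture", step one produces "efirtux"; step two turns that into "tuxefir".

tuxefir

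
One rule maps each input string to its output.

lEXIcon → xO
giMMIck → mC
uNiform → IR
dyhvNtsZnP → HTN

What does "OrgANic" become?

GI

Rule — flip the case of every letter, then keep one character in every 3, starting at position 3 (positions 3rd, 6th, 9th, ...).
For "OrgANic", step one produces "oRGanIC"; step two turns that into "GI".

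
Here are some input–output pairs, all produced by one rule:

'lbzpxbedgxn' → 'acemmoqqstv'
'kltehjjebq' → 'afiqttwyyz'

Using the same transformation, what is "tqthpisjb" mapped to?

The transformation: shift every letter 11 places backward in the alphabet (wrapping around), then sort the characters into alphabetical order.
On "tqthpisjb": the first step gives "ifiwexhyq", and the second then gives "efhiiqwxy".

efhiiqwxy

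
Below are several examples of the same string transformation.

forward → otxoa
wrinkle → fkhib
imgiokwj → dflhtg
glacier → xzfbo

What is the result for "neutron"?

rqolk

Rule — delete the first 2 characters, then shift every letter 3 places backward in the alphabet (wrapping around).
For "neutron", step one produces "utron"; step two turns that into "rqolk".
(Check on "wrinkle": → "inkle" → "fkhib" ✓)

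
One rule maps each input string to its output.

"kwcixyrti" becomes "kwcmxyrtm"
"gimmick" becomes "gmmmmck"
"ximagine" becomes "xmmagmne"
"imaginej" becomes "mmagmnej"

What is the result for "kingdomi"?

kmngdomm

Looking at the pairs, the operation is to replace every "i" with "m".
So "kingdomi" becomes "kmngdomm".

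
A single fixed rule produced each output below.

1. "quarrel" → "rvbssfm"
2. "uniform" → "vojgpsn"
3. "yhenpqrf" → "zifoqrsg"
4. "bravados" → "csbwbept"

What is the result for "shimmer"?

tijnnfs

The transformation: shift every letter 1 place forward in the alphabet (wrapping around).
For "shimmer" the result is "tijnnfs".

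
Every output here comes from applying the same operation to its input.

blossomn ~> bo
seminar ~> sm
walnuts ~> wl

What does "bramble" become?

The pattern: keep every other character starting from the first (positions 1st, 3rd, 5th, ...), then delete the last 2 characters.
"bramble" → "babe" → "ba".

ba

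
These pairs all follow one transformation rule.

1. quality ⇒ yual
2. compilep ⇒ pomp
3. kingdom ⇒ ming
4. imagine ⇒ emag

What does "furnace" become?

The pattern: swap the first and last characters, then keep only the first 4 characters.
"furnace" → "eurnacf" → "eurn".

eurn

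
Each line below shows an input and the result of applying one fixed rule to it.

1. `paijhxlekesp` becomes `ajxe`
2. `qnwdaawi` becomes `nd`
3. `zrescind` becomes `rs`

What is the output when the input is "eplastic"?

pa

What's happening: keep every other character starting from the second (positions 2nd, 4th, 6th, ...), then delete the last 2 characters.
Working it through for "eplastic": intermediate "patc", final "pa".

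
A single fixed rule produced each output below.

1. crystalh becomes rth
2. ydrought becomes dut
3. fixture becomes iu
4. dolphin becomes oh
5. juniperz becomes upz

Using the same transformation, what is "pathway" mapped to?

The rule is to keep one character in every 3, starting at position 2 (positions 2nd, 5th, 8th, ...).
Doing the same to "pathway": "aw".

aw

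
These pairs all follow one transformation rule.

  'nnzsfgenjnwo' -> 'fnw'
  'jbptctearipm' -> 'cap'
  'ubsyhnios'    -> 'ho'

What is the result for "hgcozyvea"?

Looking at the pairs, the operation is to delete the first 2 characters, then keep one character in every 3, starting at position 3 (positions 3rd, 6th, 9th, ...).
On "hgcozyvea" that produces "ze".

ze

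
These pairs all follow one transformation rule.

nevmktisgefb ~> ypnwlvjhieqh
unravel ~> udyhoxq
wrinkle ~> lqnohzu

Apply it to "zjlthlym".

owkobpcm

The rule is to shift every letter 3 places forward in the alphabet (wrapping around), then move the first 2 characters to the end (rotate left by 2).
"zjlthlym" → "cmowkobp" → "owkobpcm".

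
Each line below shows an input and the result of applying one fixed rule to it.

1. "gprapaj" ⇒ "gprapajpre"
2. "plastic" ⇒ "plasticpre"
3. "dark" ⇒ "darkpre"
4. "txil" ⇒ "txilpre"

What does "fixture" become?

The rule is to append "pre".
Applying that to "fixture" gives "fixturepre".

fixturepre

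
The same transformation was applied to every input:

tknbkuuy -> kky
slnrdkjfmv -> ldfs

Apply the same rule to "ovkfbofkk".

Looking at the pairs, the operation is to move the first character to the end, then keep one character in every 3, starting at position 1 (positions 1st, 4th, 7th, ...).
For "ovkfbofkk", step one produces "vkfbofkko"; step two turns that into "vbk".

vbk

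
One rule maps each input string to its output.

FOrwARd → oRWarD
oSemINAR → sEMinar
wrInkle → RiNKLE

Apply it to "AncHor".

Rule — delete the first character, then flip the case of every letter.
For "AncHor", step one produces "ncHor"; step two turns that into "NChOR".

NChOR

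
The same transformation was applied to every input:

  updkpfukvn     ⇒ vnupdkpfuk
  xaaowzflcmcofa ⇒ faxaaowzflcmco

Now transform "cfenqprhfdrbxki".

kicfenqprhfdrbx

The pattern: move the last 2 characters to the front (rotate right by 2).
So "cfenqprhfdrbxki" becomes "kicfenqprhfdrbx".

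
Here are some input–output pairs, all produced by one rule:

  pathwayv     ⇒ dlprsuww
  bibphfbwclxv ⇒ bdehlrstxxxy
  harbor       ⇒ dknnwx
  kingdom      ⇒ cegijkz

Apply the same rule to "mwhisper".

adeilnos

Rule — shift every letter 4 places backward in the alphabet (wrapping around), then sort the characters into alphabetical order.
For "mwhisper", step one produces "isdeolan"; step two turns that into "adeilnos".
(Check on "harbor": → "dwnxkn" → "dknnwx" ✓)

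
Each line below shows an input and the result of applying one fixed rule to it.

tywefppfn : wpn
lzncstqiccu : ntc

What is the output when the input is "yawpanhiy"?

wny

The rule is to keep one character in every 3, starting at position 3 (positions 3rd, 6th, 9th, ...).
On "yawpanhiy" that produces "wny".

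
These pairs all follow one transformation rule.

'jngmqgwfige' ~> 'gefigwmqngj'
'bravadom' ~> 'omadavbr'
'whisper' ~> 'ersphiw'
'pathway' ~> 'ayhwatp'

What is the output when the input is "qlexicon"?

The transformation: reverse the string, then swap each adjacent pair of characters (1↔2, 3↔4, ...).
On "qlexicon": the first step gives "nocixelq", and the second then gives "onicexql".

onicexql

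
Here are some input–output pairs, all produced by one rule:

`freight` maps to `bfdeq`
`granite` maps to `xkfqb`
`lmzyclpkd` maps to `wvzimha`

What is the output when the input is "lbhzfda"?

The rule is to shift every letter 3 places backward in the alphabet (wrapping around), then delete the first 2 characters.
Applying both steps to "lbhzfda": "iyewcax", then "ewcax".

ewcax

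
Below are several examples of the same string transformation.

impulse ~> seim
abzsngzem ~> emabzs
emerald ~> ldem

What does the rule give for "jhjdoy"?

The rule is to move the last 2 characters to the front (rotate right by 2), then delete the last 3 characters.
So "jhjdoy" becomes "oyj".

oyj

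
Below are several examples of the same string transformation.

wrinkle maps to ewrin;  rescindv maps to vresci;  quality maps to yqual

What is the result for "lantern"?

nlant

The transformation: move the last character to the front, then delete the last 2 characters.
So "lantern" becomes "nlant".
(Check on "quality": → "yqualit" → "yqual" ✓)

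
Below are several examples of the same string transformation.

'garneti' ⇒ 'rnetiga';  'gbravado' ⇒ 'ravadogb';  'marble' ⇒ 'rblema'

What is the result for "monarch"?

narchmo

Looking at the pairs, the operation is to move the first 2 characters to the end (rotate left by 2).
Doing the same to "monarch": "narchmo".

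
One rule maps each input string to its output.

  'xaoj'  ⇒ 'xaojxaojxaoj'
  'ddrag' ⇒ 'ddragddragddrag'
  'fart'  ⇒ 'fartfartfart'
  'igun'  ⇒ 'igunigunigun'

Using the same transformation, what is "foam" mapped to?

The rule is to write the whole string 3 times in a row.
For "foam" the result is "foamfoamfoam".

foamfoamfoam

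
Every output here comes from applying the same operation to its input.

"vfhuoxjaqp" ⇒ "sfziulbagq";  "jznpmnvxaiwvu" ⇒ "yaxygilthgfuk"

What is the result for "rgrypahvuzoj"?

cjalsgfkzucr

Rule — shift every letter 11 places forward in the alphabet (wrapping around), then move the first 2 characters to the end (rotate left by 2).
On "rgrypahvuzoj" that produces "cjalsgfkzucr".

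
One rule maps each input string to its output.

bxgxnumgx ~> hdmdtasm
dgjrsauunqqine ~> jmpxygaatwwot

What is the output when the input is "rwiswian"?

What's happening: shift every letter 6 places forward in the alphabet (wrapping around), then delete the last character.
"rwiswian" → "xcoycog".
(Check on "bxgxnumgx": → "hdmdtasmd" → "hdmdtasm" ✓)

xcoycog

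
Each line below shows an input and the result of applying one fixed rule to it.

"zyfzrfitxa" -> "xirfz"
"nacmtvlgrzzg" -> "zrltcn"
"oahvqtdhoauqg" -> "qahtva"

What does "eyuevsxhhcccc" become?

Each output is the input with this applied: reverse the string, then keep every other character starting from the second (positions 2nd, 4th, 6th, ...).
Starting from "eyuevsxhhcccc": after the first operation, "cccchhxsveuye"; after the second, "cchsey".

cchsey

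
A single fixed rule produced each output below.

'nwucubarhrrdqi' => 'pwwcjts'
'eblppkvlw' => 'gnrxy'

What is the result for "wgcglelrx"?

yennz

Looking at the pairs, the operation is to keep every other character starting from the first (positions 1st, 3rd, 5th, ...), then shift every letter 2 places forward in the alphabet (wrapping around).
Working it through for "wgcglelrx": intermediate "wcllx", final "yennz".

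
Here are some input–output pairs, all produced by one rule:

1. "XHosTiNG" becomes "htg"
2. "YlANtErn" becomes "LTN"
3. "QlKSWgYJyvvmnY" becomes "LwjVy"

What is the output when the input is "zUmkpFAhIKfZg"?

What's happening: flip the case of every letter, then keep one character in every 3, starting at position 2 (positions 2nd, 5th, 8th, ...).
"zUmkpFAhIKfZg" → "ZuMKPfaHikFzG" → "uPHF".
(Check on "QlKSWgYJyvvmnY": → "qLkswGyjYVVMNy" → "LwjVy" ✓)

uPHF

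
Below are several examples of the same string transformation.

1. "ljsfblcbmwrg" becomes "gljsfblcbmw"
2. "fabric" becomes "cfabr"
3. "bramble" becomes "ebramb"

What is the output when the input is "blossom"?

The pattern: move the last character to the front, then delete the last character.
Applying both steps to "blossom": "mblosso", then "mbloss".

mbloss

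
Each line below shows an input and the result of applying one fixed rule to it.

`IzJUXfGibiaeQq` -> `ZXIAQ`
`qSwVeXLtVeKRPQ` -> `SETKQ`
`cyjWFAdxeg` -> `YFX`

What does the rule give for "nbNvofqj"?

BOJ

Rule — keep one character in every 3, starting at position 2 (positions 2nd, 5th, 8th, ...), then convert every letter to uppercase.
"nbNvofqj" → "boj" → "BOJ".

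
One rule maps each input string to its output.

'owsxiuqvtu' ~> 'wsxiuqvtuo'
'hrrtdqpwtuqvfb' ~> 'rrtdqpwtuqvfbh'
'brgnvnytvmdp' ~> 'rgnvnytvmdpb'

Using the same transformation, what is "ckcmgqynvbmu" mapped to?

kcmgqynvbmuc

What's happening: move the first character to the end.
On "ckcmgqynvbmu" that produces "kcmgqynvbmuc".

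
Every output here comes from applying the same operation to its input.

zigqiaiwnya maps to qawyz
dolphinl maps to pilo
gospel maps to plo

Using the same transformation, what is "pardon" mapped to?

dna

What's happening: move the first 2 characters to the end (rotate left by 2), then keep every other character starting from the second (positions 2nd, 4th, 6th, ...).
Starting from "pardon": after the first operation, "rdonpa"; after the second, "dna".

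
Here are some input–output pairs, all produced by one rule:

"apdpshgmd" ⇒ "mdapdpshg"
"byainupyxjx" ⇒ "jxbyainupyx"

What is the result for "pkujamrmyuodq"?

dqpkujamrmyuo

Each output is the input with this applied: move the last 2 characters to the front (rotate right by 2).
Doing the same to "pkujamrmyuodq": "dqpkujamrmyuo".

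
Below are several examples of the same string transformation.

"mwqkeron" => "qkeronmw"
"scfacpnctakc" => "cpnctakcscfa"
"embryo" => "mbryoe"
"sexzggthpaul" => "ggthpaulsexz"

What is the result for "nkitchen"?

itchennk

The transformation: move the last 2 characters to the front (rotate right by 2), then swap the front and back halves of the string.
Applying both steps to "nkitchen": "ennkitch", then "itchennk".
(Check on "embryo": → "yoembr" → "mbryoe" ✓)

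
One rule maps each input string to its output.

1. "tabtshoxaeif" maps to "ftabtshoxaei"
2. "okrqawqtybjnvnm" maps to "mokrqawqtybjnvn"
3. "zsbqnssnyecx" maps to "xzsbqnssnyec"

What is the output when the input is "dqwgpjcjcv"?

vdqwgpjcjc

What's happening: move the last character to the front.
On "dqwgpjcjcv" that produces "vdqwgpjcjc".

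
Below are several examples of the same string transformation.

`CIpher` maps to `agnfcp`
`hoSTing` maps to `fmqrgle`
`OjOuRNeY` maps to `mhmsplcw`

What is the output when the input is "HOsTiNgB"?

fmqrglez

The transformation: shift every letter 2 places backward in the alphabet (wrapping around), then convert every letter to lowercase.
On "HOsTiNgB": the first step gives "FMqRgLeZ", and the second then gives "fmqrglez".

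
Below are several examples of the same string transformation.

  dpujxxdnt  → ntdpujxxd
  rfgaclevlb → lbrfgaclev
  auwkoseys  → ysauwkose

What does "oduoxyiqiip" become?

ipoduoxyiqi

Each output is the input with this applied: move the last 2 characters to the front (rotate right by 2).
"oduoxyiqiip" → "ipoduoxyiqi".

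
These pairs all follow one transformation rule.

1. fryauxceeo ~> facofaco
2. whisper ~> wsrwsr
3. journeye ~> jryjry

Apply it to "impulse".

iueiue

The pattern: keep one character in every 3, starting at position 1 (positions 1st, 4th, 7th, ...), then write the whole string twice.
For "impulse" the result is "iueiue".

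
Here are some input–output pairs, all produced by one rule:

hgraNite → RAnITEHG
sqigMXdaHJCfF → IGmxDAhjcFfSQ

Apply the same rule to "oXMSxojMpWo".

msXOJmPwOOx

The transformation: move the first 2 characters to the end (rotate left by 2), then flip the case of every letter.
Doing the same to "oXMSxojMpWo": "msXOJmPwOOx".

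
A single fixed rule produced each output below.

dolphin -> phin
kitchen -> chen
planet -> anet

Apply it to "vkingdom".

Each output is the input with this applied: keep only the last 4 characters.
"vkingdom" → "gdom".

gdom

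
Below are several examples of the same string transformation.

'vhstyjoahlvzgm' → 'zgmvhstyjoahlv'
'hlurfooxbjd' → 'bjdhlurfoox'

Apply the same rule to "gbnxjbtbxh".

What's happening: move the last 3 characters to the front (rotate right by 3).
Applying that to "gbnxjbtbxh" gives "bxhgbnxjbt".

bxhgbnxjbt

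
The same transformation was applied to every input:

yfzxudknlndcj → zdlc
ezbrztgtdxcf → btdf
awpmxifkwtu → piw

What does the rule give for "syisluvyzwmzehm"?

What's happening: keep one character in every 3, starting at position 3 (positions 3rd, 6th, 9th, ...).
So "syisluvyzwmzehm" becomes "iuzzm".

iuzzm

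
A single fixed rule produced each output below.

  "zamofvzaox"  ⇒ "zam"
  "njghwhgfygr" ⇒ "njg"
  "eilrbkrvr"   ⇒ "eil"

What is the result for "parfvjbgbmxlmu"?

par

What's happening: keep only the first 3 characters.
So "parfvjbgbmxlmu" becomes "par".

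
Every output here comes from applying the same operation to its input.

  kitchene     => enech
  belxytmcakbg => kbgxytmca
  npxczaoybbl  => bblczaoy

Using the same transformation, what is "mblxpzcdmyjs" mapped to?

The rule is to delete the first 3 characters, then move the last 3 characters to the front (rotate right by 3).
For "mblxpzcdmyjs" the result is "yjsxpzcdm".
(Check on "kitchene": → "chene" → "enech" ✓)

yjsxpzcdm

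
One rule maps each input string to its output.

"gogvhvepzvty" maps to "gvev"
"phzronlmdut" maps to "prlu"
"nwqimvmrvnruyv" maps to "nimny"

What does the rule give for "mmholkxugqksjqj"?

Each output is the input with this applied: keep one character in every 3, starting at position 1 (positions 1st, 4th, 7th, ...).
"mmholkxugqksjqj" → "moxqj".

moxqj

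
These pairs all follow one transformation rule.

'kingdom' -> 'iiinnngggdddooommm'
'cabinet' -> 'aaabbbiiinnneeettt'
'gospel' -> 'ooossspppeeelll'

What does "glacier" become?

The pattern: repeat every character 3 times, then delete the first 3 characters.
Starting from "glacier": after the first operation, "ggglllaaaccciiieeerrr"; after the second, "lllaaaccciiieeerrr".

lllaaaccciiieeerrr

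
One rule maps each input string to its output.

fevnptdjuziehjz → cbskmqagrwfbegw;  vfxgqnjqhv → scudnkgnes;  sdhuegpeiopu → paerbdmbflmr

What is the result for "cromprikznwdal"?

zoljmofhwktaxi

Rule — shift every letter 3 places backward in the alphabet (wrapping around).
Doing the same to "cromprikznwdal": "zoljmofhwktaxi".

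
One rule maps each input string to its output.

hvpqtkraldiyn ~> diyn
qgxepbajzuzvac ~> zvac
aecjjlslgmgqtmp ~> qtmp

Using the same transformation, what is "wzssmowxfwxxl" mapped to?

wxxl

In each case the input is transformed by: keep only the last 4 characters.
On "wzssmowxfwxxl" that produces "wxxl".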